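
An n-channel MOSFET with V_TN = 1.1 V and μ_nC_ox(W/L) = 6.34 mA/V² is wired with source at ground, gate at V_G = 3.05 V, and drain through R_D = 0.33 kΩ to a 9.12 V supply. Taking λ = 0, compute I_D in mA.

V_GS = V_G = 3.05 V, so V_ov = 3.05 − 1.1 = 1.95 V.
Assume saturation: I_D = ½ k_n V_ov² = 0.5 × 6.34 × 1.95² = 12.1 mA, giving V_DS = V_DD − I_D R_D = 9.12 − 12.1 × 0.33 = 5.14 V.
V_DS = 5.14 V ≥ V_ov = 1.95 V, confirming saturation.

I_D = 12.1 mA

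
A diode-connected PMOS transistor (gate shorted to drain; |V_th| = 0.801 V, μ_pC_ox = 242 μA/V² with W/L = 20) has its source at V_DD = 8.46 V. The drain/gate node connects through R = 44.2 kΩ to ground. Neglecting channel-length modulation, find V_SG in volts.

V_SG = 1.06 V

With gate tied to drain, V_SG = V_SD ≥ V_SG − |V_th|, so the device is in saturation.
k_p = μ_pC_ox · (W/L) = 4.84 mA/V².
KCL at the drain: ½ k_p (V_SG − |V_th|)² = (V_DD − V_SG)/R.
Let x = V_SG − 0.801. Then 107 x² + x − 7.659 = 0, giving x = 0.263 V (positive root), so V_SG = 1.06 V.
I_D = (V_DD − V_SG)/R = (8.46 − 1.06) / 44.2 = 0.167 mA.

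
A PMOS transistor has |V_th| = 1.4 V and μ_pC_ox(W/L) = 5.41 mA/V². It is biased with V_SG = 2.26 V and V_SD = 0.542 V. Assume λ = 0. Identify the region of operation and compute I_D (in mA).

V_ov = V_SG − |V_th| = 2.26 − 1.4 = 0.86 V.
Since V_SD = 0.542 V < V_ov = 0.86 V, the device is in the triode region.
I_D = k_p [V_ov · V_SD − ½ V_SD²] = 5.41 × [0.86 × 0.542 − 0.5 × 0.542²] = 1.73 mA.

Triode; I_D = 1.73 mA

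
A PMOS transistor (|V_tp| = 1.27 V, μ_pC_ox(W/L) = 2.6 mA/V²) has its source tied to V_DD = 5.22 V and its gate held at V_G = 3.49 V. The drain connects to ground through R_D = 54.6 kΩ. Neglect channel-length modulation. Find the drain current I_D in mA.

I_D = 0.0940 mA

V_SG = V_DD − V_G = 5.22 − 3.49 = 1.73 V, so V_ov = 1.73 − 1.27 = 0.46 V.
Assume saturation: I_D = ½ k_p V_ov² = 0.5 × 2.6 × 0.46² = 0.275 mA, giving V_SD = V_DD − I_D R_D = 5.22 − 0.275 × 54.6 = -9.8 V.
But -9.8 V < V_ov = 0.46 V, so the device is actually in triode.
In triode I_D = k_p[V_ov V_SD − ½ V_SD²] and I_D = (V_DD − V_SD)/R_D. Equating: 71 V_SD² − 66.3 V_SD + 5.22 = 0, giving V_SD = 0.0868 V (the root below V_ov).
I_D = (5.22 − 0.0868) / 54.6 = 0.094 mA.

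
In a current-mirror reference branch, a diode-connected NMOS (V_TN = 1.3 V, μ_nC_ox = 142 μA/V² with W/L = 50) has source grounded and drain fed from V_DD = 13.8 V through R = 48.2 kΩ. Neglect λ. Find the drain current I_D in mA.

I_D = 0.254 mA

With gate tied to drain, V_GS = V_DS ≥ V_GS − V_TN, so the device is in saturation.
k_n = μ_nC_ox · (W/L) = 7.1 mA/V².
KCL at the drain: ½ k_n (V_GS − V_TN)² = (V_DD − V_GS)/R.
Let x = V_GS − 1.3. Then 171 x² + x − 12.5 = 0, giving x = 0.267 V (positive root), so V_GS = 1.57 V.
I_D = (V_DD − V_GS)/R = (13.8 − 1.57) / 48.2 = 0.254 mA.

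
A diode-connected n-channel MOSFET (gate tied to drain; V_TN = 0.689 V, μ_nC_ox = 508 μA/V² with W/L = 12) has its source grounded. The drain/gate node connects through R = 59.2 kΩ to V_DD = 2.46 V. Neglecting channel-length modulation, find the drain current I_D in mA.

With gate tied to drain, V_GS = V_DS ≥ V_GS − V_TN, so the device is in saturation.
k_n = μ_nC_ox · (W/L) = 6.096 mA/V².
KCL at the drain: ½ k_n (V_GS − V_TN)² = (V_DD − V_GS)/R.
Let x = V_GS − 0.689. Then 180 x² + x − 1.771 = 0, giving x = 0.0963 V (positive root), so V_GS = 0.785 V.
I_D = (V_DD − V_GS)/R = (2.46 − 0.785) / 59.2 = 0.0283 mA.

I_D = 0.0283 mA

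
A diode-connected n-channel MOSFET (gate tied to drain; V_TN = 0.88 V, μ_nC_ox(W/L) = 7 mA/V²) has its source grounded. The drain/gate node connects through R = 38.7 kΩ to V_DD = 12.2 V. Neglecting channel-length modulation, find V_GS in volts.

With gate tied to drain, V_GS = V_DS ≥ V_GS − V_TN, so the device is in saturation.
KCL at the drain: ½ k_n (V_GS − V_TN)² = (V_DD − V_GS)/R.
Let x = V_GS − 0.88. Then 135 x² + x − 11.32 = 0, giving x = 0.285 V (positive root), so V_GS = 1.17 V.
I_D = (V_DD − V_GS)/R = (12.2 − 1.17) / 38.7 = 0.285 mA.

V_GS = 1.17 V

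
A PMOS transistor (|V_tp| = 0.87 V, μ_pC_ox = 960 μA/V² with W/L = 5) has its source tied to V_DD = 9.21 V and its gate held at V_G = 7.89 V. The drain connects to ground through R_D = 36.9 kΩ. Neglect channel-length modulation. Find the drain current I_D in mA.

I_D = 0.246 mA

V_SG = V_DD − V_G = 9.21 − 7.89 = 1.32 V, so V_ov = 1.32 − 0.87 = 0.45 V.
k_p = μ_pC_ox · (W/L) = 4.8 mA/V².
Assume saturation: I_D = ½ k_p V_ov² = 0.5 × 4.8 × 0.45² = 0.486 mA, giving V_SD = V_DD − I_D R_D = 9.21 − 0.486 × 36.9 = -8.72 V.
But -8.72 V < V_ov = 0.45 V, so the device is actually in triode.
In triode I_D = k_p[V_ov V_SD − ½ V_SD²] and I_D = (V_DD − V_SD)/R_D. Equating: 88.6 V_SD² − 80.7 V_SD + 9.21 = 0, giving V_SD = 0.134 V (the root below V_ov).
I_D = (9.21 − 0.134) / 36.9 = 0.246 mA.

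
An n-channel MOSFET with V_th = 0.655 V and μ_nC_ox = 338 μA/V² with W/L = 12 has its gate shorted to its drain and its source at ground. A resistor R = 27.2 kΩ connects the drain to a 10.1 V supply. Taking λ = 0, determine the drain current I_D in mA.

I_D = 0.332 mA

With gate tied to drain, V_GS = V_DS ≥ V_GS − V_th, so the device is in saturation.
k_n = μ_nC_ox · (W/L) = 4.056 mA/V².
KCL at the drain: ½ k_n (V_GS − V_th)² = (V_DD − V_GS)/R.
Let x = V_GS − 0.655. Then 55.2 x² + x − 9.445 = 0, giving x = 0.405 V (positive root), so V_GS = 1.06 V.
I_D = (V_DD − V_GS)/R = (10.1 − 1.06) / 27.2 = 0.332 mA.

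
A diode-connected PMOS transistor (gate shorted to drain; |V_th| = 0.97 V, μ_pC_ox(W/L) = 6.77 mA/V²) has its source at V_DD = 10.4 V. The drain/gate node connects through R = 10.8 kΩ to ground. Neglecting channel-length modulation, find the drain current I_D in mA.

I_D = 0.827 mA

With gate tied to drain, V_SG = V_SD ≥ V_SG − |V_th|, so the device is in saturation.
KCL at the drain: ½ k_p (V_SG − |V_th|)² = (V_DD − V_SG)/R.
Let x = V_SG − 0.97. Then 36.6 x² + x − 9.43 = 0, giving x = 0.494 V (positive root), so V_SG = 1.46 V.
I_D = (V_DD − V_SG)/R = (10.4 − 1.46) / 10.8 = 0.827 mA.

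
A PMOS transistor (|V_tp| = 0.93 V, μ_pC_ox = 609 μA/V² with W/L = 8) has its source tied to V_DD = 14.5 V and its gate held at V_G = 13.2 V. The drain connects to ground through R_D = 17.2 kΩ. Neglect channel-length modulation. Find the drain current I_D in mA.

I_D = 0.333 mA

V_SG = V_DD − V_G = 14.5 − 13.2 = 1.3 V, so V_ov = 1.3 − 0.93 = 0.37 V.
k_p = μ_pC_ox · (W/L) = 4.872 mA/V².
Assume saturation: I_D = ½ k_p V_ov² = 0.5 × 4.872 × 0.37² = 0.333 mA, giving V_SD = V_DD − I_D R_D = 14.5 − 0.333 × 17.2 = 8.76 V.
V_SD = 8.76 V ≥ V_ov = 0.37 V, confirming saturation.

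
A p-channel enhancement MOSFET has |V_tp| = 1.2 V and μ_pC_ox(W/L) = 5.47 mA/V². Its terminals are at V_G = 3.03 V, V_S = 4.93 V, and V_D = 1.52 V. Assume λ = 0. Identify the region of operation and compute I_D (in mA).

Saturation; I_D = 1.34 mA

V_SG = V_S − V_G = 4.93 − 3.03 = 1.9 V; V_SD = V_S − V_D = 4.93 − 1.52 = 3.41 V.
V_ov = V_SG − |V_tp| = 1.9 − 1.2 = 0.7 V.
Since V_SD = 3.41 V ≥ V_ov = 0.7 V, the device is in saturation.
I_D = ½ k_p V_ov² = 0.5 × 5.47 × 0.7² = 1.34 mA.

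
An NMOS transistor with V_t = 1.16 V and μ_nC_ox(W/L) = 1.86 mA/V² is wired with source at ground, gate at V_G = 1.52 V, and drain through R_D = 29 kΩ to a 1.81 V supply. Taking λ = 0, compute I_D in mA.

I_D = 0.0589 mA

V_GS = V_G = 1.52 V, so V_ov = 1.52 − 1.16 = 0.36 V.
Assume saturation: I_D = ½ k_n V_ov² = 0.5 × 1.86 × 0.36² = 0.121 mA, giving V_DS = V_DD − I_D R_D = 1.81 − 0.121 × 29 = -1.69 V.
But -1.69 V < V_ov = 0.36 V, so the device is actually in triode.
In triode I_D = k_n[V_ov V_DS − ½ V_DS²] and I_D = (V_DD − V_DS)/R_D. Equating: 27 V_DS² − 20.42 V_DS + 1.81 = 0, giving V_DS = 0.103 V (the root below V_ov).
I_D = (1.81 − 0.103) / 29 = 0.0589 mA.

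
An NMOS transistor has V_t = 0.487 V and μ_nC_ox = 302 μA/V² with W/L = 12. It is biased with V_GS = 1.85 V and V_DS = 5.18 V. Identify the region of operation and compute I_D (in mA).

Saturation; I_D = 3.37 mA

k_n = μ_nC_ox · (W/L) = 3.624 mA/V².
V_ov = V_GS − V_t = 1.85 − 0.487 = 1.36 V.
Since V_DS = 5.18 V ≥ V_ov = 1.36 V, the device is in saturation.
I_D = ½ k_n V_ov² = 0.5 × 3.624 × 1.36² = 3.37 mA.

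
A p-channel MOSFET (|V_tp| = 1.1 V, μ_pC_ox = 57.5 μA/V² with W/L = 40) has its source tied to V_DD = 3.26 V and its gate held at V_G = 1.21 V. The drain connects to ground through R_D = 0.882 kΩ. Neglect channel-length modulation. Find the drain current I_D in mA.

V_SG = V_DD − V_G = 3.26 − 1.21 = 2.05 V, so V_ov = 2.05 − 1.1 = 0.95 V.
k_p = μ_pC_ox · (W/L) = 2.3 mA/V².
Assume saturation: I_D = ½ k_p V_ov² = 0.5 × 2.3 × 0.95² = 1.04 mA, giving V_SD = V_DD − I_D R_D = 3.26 − 1.04 × 0.882 = 2.34 V.
V_SD = 2.34 V ≥ V_ov = 0.95 V, confirming saturation.

I_D = 1.04 mA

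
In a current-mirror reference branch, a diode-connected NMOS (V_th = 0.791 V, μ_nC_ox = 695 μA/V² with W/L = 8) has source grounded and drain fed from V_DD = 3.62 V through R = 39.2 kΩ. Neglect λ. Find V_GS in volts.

V_GS = 0.948 V

With gate tied to drain, V_GS = V_DS ≥ V_GS − V_th, so the device is in saturation.
k_n = μ_nC_ox · (W/L) = 5.56 mA/V².
KCL at the drain: ½ k_n (V_GS − V_th)² = (V_DD − V_GS)/R.
Let x = V_GS − 0.791. Then 109 x² + x − 2.829 = 0, giving x = 0.157 V (positive root), so V_GS = 0.948 V.
I_D = (V_DD − V_GS)/R = (3.62 − 0.948) / 39.2 = 0.0682 mA.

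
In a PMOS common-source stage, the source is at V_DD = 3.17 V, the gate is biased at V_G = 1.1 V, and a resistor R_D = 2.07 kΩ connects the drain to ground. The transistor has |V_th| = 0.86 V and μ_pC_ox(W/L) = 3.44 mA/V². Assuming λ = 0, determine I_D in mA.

V_SG = V_DD − V_G = 3.17 − 1.1 = 2.07 V, so V_ov = 2.07 − 0.86 = 1.21 V.
Assume saturation: I_D = ½ k_p V_ov² = 0.5 × 3.44 × 1.21² = 2.52 mA, giving V_SD = V_DD − I_D R_D = 3.17 − 2.52 × 2.07 = -2.04 V.
But -2.04 V < V_ov = 1.21 V, so the device is actually in triode.
In triode I_D = k_p[V_ov V_SD − ½ V_SD²] and I_D = (V_DD − V_SD)/R_D. Equating: 3.56 V_SD² − 9.616 V_SD + 3.17 = 0, giving V_SD = 0.384 V (the root below V_ov).
I_D = (3.17 − 0.384) / 2.07 = 1.35 mA.

I_D = 1.35 mA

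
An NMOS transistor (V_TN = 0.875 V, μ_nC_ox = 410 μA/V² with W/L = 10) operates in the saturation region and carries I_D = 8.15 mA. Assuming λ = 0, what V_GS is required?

k_n = μ_nC_ox · (W/L) = 4.1 mA/V².
In saturation I_D = ½ k_n (V_GS − V_TN)², so V_GS − V_TN = √(2 I_D / k_n) = √(2 × 8.15 / 4.1) = 1.99 V.
V_GS = 0.875 + 1.99 = 2.87 V.

V_GS = 2.87 V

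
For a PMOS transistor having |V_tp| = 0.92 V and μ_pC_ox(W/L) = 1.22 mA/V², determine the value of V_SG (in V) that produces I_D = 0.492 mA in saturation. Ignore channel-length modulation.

V_SG = 1.82 V

In saturation I_D = ½ k_p (V_SG − |V_tp|)², so V_SG − |V_tp| = √(2 I_D / k_p) = √(2 × 0.492 / 1.22) = 0.898 V.
V_SG = 0.92 + 0.898 = 1.82 V.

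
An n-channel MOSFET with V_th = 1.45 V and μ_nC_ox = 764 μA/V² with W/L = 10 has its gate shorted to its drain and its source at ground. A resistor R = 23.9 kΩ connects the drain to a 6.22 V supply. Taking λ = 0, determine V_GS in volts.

With gate tied to drain, V_GS = V_DS ≥ V_GS − V_th, so the device is in saturation.
k_n = μ_nC_ox · (W/L) = 7.64 mA/V².
KCL at the drain: ½ k_n (V_GS − V_th)² = (V_DD − V_GS)/R.
Let x = V_GS − 1.45. Then 91.3 x² + x − 4.77 = 0, giving x = 0.223 V (positive root), so V_GS = 1.67 V.
I_D = (V_DD − V_GS)/R = (6.22 − 1.67) / 23.9 = 0.19 mA.

V_GS = 1.67 V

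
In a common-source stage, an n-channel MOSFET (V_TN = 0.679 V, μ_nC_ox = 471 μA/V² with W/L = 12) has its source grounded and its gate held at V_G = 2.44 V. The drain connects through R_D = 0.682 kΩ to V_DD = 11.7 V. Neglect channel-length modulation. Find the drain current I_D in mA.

I_D = 8.76 mA

V_GS = V_G = 2.44 V, so V_ov = 2.44 − 0.679 = 1.76 V.
k_n = μ_nC_ox · (W/L) = 5.652 mA/V².
Assume saturation: I_D = ½ k_n V_ov² = 0.5 × 5.652 × 1.76² = 8.76 mA, giving V_DS = V_DD − I_D R_D = 11.7 − 8.76 × 0.682 = 5.72 V.
V_DS = 5.72 V ≥ V_ov = 1.76 V, confirming saturation.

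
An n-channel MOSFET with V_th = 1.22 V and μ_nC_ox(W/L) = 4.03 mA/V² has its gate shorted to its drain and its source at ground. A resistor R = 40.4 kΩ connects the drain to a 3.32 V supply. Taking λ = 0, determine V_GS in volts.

V_GS = 1.37 V

With gate tied to drain, V_GS = V_DS ≥ V_GS − V_th, so the device is in saturation.
KCL at the drain: ½ k_n (V_GS − V_th)² = (V_DD − V_GS)/R.
Let x = V_GS − 1.22. Then 81.4 x² + x − 2.1 = 0, giving x = 0.155 V (positive root), so V_GS = 1.37 V.
I_D = (V_DD − V_GS)/R = (3.32 − 1.37) / 40.4 = 0.0482 mA.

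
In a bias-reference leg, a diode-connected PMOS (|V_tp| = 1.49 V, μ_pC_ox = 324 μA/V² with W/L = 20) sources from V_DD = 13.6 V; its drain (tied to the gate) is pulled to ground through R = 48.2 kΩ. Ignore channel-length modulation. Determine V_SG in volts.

With gate tied to drain, V_SG = V_SD ≥ V_SG − |V_tp|, so the device is in saturation.
k_p = μ_pC_ox · (W/L) = 6.48 mA/V².
KCL at the drain: ½ k_p (V_SG − |V_tp|)² = (V_DD − V_SG)/R.
Let x = V_SG − 1.49. Then 156 x² + x − 12.11 = 0, giving x = 0.275 V (positive root), so V_SG = 1.77 V.
I_D = (V_DD − V_SG)/R = (13.6 − 1.77) / 48.2 = 0.246 mA.

V_SG = 1.77 V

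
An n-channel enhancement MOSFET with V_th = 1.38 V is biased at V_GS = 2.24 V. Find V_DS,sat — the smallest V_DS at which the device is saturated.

The boundary between triode and saturation is V_DS = V_GS − V_th = V_ov.
V_ov = 2.24 − 1.38 = 0.86 V.

V_DS,sat = 0.860 V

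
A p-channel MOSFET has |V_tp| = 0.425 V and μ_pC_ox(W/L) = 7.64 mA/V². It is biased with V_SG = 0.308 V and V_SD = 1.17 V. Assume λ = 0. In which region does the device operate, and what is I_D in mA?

V_SG = 0.308 V < |V_tp| = 0.425 V, so the transistor is in cutoff.

Cutoff; I_D = 0 mA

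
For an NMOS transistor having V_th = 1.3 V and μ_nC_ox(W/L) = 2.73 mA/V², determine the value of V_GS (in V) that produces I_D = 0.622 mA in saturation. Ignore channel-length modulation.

In saturation I_D = ½ k_n (V_GS − V_th)², so V_GS − V_th = √(2 I_D / k_n) = √(2 × 0.622 / 2.73) = 0.675 V.
V_GS = 1.3 + 0.675 = 1.98 V.

V_GS = 1.98 V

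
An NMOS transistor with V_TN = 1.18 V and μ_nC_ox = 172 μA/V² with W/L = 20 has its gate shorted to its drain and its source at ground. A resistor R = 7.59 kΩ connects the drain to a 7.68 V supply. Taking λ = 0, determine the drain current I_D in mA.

I_D = 0.768 mA

With gate tied to drain, V_GS = V_DS ≥ V_GS − V_TN, so the device is in saturation.
k_n = μ_nC_ox · (W/L) = 3.44 mA/V².
KCL at the drain: ½ k_n (V_GS − V_TN)² = (V_DD − V_GS)/R.
Let x = V_GS − 1.18. Then 13.1 x² + x − 6.5 = 0, giving x = 0.668 V (positive root), so V_GS = 1.85 V.
I_D = (V_DD − V_GS)/R = (7.68 − 1.85) / 7.59 = 0.768 mA.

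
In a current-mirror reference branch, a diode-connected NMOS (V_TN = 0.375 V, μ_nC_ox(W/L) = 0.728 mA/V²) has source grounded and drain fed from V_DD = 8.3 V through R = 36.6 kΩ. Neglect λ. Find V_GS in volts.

With gate tied to drain, V_GS = V_DS ≥ V_GS − V_TN, so the device is in saturation.
KCL at the drain: ½ k_n (V_GS − V_TN)² = (V_DD − V_GS)/R.
Let x = V_GS − 0.375. Then 13.3 x² + x − 7.925 = 0, giving x = 0.735 V (positive root), so V_GS = 1.11 V.
I_D = (V_DD − V_GS)/R = (8.3 − 1.11) / 36.6 = 0.196 mA.

V_GS = 1.11 V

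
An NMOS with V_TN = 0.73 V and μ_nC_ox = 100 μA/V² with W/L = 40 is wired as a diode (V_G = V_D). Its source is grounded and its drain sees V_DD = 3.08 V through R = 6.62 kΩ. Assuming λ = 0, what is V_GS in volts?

V_GS = 1.12 V

With gate tied to drain, V_GS = V_DS ≥ V_GS − V_TN, so the device is in saturation.
k_n = μ_nC_ox · (W/L) = 4 mA/V².
KCL at the drain: ½ k_n (V_GS − V_TN)² = (V_DD − V_GS)/R.
Let x = V_GS − 0.73. Then 13.2 x² + x − 2.35 = 0, giving x = 0.385 V (positive root), so V_GS = 1.12 V.
I_D = (V_DD − V_GS)/R = (3.08 − 1.12) / 6.62 = 0.297 mA.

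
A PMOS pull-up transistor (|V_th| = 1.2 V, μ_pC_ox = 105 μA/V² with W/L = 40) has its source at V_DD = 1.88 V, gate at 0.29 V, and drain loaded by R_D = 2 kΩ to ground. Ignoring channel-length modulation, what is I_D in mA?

I_D = 0.319 mA

V_SG = V_DD − V_G = 1.88 − 0.29 = 1.59 V, so V_ov = 1.59 − 1.2 = 0.39 V.
k_p = μ_pC_ox · (W/L) = 4.2 mA/V².
Assume saturation: I_D = ½ k_p V_ov² = 0.5 × 4.2 × 0.39² = 0.319 mA, giving V_SD = V_DD − I_D R_D = 1.88 − 0.319 × 2 = 1.24 V.
V_SD = 1.24 V ≥ V_ov = 0.39 V, confirming saturation.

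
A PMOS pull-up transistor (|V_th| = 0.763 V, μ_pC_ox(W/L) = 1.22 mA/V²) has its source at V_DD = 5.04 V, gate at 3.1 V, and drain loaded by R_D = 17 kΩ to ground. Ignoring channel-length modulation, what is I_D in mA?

V_SG = V_DD − V_G = 5.04 − 3.1 = 1.94 V, so V_ov = 1.94 − 0.763 = 1.18 V.
Assume saturation: I_D = ½ k_p V_ov² = 0.5 × 1.22 × 1.18² = 0.845 mA, giving V_SD = V_DD − I_D R_D = 5.04 − 0.845 × 17 = -9.33 V.
But -9.33 V < V_ov = 1.18 V, so the device is actually in triode.
In triode I_D = k_p[V_ov V_SD − ½ V_SD²] and I_D = (V_DD − V_SD)/R_D. Equating: 10.4 V_SD² − 25.41 V_SD + 5.04 = 0, giving V_SD = 0.218 V (the root below V_ov).
I_D = (5.04 − 0.218) / 17 = 0.284 mA.

I_D = 0.284 mA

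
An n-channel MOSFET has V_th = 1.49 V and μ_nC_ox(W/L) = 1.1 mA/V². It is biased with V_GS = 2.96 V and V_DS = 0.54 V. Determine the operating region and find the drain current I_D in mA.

V_ov = V_GS − V_th = 2.96 − 1.49 = 1.47 V.
Since V_DS = 0.54 V < V_ov = 1.47 V, the device is in the triode region.
I_D = k_n [V_ov · V_DS − ½ V_DS²] = 1.1 × [1.47 × 0.54 − 0.5 × 0.54²] = 0.713 mA.

Triode; I_D = 0.713 mA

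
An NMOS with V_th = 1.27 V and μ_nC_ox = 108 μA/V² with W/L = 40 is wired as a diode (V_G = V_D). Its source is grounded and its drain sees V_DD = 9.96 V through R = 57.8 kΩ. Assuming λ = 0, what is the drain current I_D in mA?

I_D = 0.146 mA

With gate tied to drain, V_GS = V_DS ≥ V_GS − V_th, so the device is in saturation.
k_n = μ_nC_ox · (W/L) = 4.32 mA/V².
KCL at the drain: ½ k_n (V_GS − V_th)² = (V_DD − V_GS)/R.
Let x = V_GS − 1.27. Then 125 x² + x − 8.69 = 0, giving x = 0.26 V (positive root), so V_GS = 1.53 V.
I_D = (V_DD − V_GS)/R = (9.96 − 1.53) / 57.8 = 0.146 mA.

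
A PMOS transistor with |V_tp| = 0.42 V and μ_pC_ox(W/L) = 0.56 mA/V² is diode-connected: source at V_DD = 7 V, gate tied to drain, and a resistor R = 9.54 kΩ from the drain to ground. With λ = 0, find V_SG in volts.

V_SG = 1.81 V

With gate tied to drain, V_SG = V_SD ≥ V_SG − |V_tp|, so the device is in saturation.
KCL at the drain: ½ k_p (V_SG − |V_tp|)² = (V_DD − V_SG)/R.
Let x = V_SG − 0.42. Then 2.67 x² + x − 6.58 = 0, giving x = 1.39 V (positive root), so V_SG = 1.81 V.
I_D = (V_DD − V_SG)/R = (7 − 1.81) / 9.54 = 0.544 mA.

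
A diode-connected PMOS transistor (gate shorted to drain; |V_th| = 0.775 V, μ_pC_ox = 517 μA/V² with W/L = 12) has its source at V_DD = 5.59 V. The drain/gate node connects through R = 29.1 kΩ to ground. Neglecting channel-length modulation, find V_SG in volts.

With gate tied to drain, V_SG = V_SD ≥ V_SG − |V_th|, so the device is in saturation.
k_p = μ_pC_ox · (W/L) = 6.204 mA/V².
KCL at the drain: ½ k_p (V_SG − |V_th|)² = (V_DD − V_SG)/R.
Let x = V_SG − 0.775. Then 90.3 x² + x − 4.815 = 0, giving x = 0.225 V (positive root), so V_SG = 1 V.
I_D = (V_DD − V_SG)/R = (5.59 − 1) / 29.1 = 0.158 mA.

V_SG = 1.00 V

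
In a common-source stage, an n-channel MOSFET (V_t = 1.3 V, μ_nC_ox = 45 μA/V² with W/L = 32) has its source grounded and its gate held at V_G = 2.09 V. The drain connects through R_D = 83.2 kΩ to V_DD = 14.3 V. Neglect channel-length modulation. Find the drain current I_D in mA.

V_GS = V_G = 2.09 V, so V_ov = 2.09 − 1.3 = 0.79 V.
k_n = μ_nC_ox · (W/L) = 1.44 mA/V².
Assume saturation: I_D = ½ k_n V_ov² = 0.5 × 1.44 × 0.79² = 0.449 mA, giving V_DS = V_DD − I_D R_D = 14.3 − 0.449 × 83.2 = -23.1 V.
But -23.1 V < V_ov = 0.79 V, so the device is actually in triode.
In triode I_D = k_n[V_ov V_DS − ½ V_DS²] and I_D = (V_DD − V_DS)/R_D. Equating: 59.9 V_DS² − 95.65 V_DS + 14.3 = 0, giving V_DS = 0.167 V (the root below V_ov).
I_D = (14.3 − 0.167) / 83.2 = 0.17 mA.

I_D = 0.170 mA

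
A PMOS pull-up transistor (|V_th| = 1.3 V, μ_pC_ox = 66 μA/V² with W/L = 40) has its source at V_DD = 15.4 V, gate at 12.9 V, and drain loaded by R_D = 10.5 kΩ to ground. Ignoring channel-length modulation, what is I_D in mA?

I_D = 1.41 mA

V_SG = V_DD − V_G = 15.4 − 12.9 = 2.5 V, so V_ov = 2.5 − 1.3 = 1.2 V.
k_p = μ_pC_ox · (W/L) = 2.64 mA/V².
Assume saturation: I_D = ½ k_p V_ov² = 0.5 × 2.64 × 1.2² = 1.9 mA, giving V_SD = V_DD − I_D R_D = 15.4 − 1.9 × 10.5 = -4.56 V.
But -4.56 V < V_ov = 1.2 V, so the device is actually in triode.
In triode I_D = k_p[V_ov V_SD − ½ V_SD²] and I_D = (V_DD − V_SD)/R_D. Equating: 13.9 V_SD² − 34.26 V_SD + 15.4 = 0, giving V_SD = 0.59 V (the root below V_ov).
I_D = (15.4 − 0.59) / 10.5 = 1.41 mA.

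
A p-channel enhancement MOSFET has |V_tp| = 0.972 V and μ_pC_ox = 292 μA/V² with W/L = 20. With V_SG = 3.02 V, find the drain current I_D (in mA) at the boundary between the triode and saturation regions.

I_D = 12.2 mA

At the boundary V_SD = V_ov = V_SG − |V_tp| = 3.02 − 0.972 = 2.05 V.
k_p = μ_pC_ox · (W/L) = 5.84 mA/V².
I_D = ½ k_p V_ov² = 0.5 × 5.84 × 2.05² = 12.2 mA.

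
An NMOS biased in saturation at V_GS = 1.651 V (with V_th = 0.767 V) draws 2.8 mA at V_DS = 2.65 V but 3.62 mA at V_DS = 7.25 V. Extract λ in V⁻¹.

λ = 0.0766 V⁻¹

With V_GS fixed, I_D ∝ (1 + λ V_DS) in saturation, so I_D2/I_D1 = (1 + λ V_DS2)/(1 + λ V_DS1).
3.62/2.8 = 1.293 = (1 + 7.25 λ)/(1 + 2.65 λ).
Solving: λ (I_D1 V_DS2 − I_D2 V_DS1) = I_D2 − I_D1, so λ = (3.62 − 2.8) / (2.8 × 7.25 − 3.62 × 2.65) = 0.82 / 10.7 = 0.0766 V⁻¹.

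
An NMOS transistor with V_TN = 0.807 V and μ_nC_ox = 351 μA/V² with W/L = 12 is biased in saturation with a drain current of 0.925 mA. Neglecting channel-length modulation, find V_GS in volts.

k_n = μ_nC_ox · (W/L) = 4.212 mA/V².
In saturation I_D = ½ k_n (V_GS − V_TN)², so V_GS − V_TN = √(2 I_D / k_n) = √(2 × 0.925 / 4.212) = 0.663 V.
V_GS = 0.807 + 0.663 = 1.47 V.

V_GS = 1.47 V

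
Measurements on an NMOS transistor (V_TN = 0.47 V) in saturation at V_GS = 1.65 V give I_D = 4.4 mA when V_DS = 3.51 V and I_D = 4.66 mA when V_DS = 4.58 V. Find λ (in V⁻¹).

λ = 0.0685 V⁻¹

With V_GS fixed, I_D ∝ (1 + λ V_DS) in saturation, so I_D2/I_D1 = (1 + λ V_DS2)/(1 + λ V_DS1).
4.66/4.4 = 1.059 = (1 + 4.58 λ)/(1 + 3.51 λ).
Solving: λ (I_D1 V_DS2 − I_D2 V_DS1) = I_D2 − I_D1, so λ = (4.66 − 4.4) / (4.4 × 4.58 − 4.66 × 3.51) = 0.26 / 3.8 = 0.0685 V⁻¹.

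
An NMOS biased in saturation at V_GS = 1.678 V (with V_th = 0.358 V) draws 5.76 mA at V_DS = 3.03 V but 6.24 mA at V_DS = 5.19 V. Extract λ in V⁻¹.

λ = 0.0437 V⁻¹

With V_GS fixed, I_D ∝ (1 + λ V_DS) in saturation, so I_D2/I_D1 = (1 + λ V_DS2)/(1 + λ V_DS1).
6.24/5.76 = 1.083 = (1 + 5.19 λ)/(1 + 3.03 λ).
Solving: λ (I_D1 V_DS2 − I_D2 V_DS1) = I_D2 − I_D1, so λ = (6.24 − 5.76) / (5.76 × 5.19 − 6.24 × 3.03) = 0.48 / 11 = 0.0437 V⁻¹.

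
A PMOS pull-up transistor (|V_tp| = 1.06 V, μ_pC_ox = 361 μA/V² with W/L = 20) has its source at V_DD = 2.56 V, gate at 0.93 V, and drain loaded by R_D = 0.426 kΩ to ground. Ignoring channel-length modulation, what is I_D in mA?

I_D = 1.17 mA

V_SG = V_DD − V_G = 2.56 − 0.93 = 1.63 V, so V_ov = 1.63 − 1.06 = 0.57 V.
k_p = μ_pC_ox · (W/L) = 7.22 mA/V².
Assume saturation: I_D = ½ k_p V_ov² = 0.5 × 7.22 × 0.57² = 1.17 mA, giving V_SD = V_DD − I_D R_D = 2.56 − 1.17 × 0.426 = 2.06 V.
V_SD = 2.06 V ≥ V_ov = 0.57 V, confirming saturation.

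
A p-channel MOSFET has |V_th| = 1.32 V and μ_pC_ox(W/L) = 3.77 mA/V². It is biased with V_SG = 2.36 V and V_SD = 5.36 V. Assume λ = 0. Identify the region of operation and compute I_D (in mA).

Saturation; I_D = 2.04 mA

V_ov = V_SG − |V_th| = 2.36 − 1.32 = 1.04 V.
Since V_SD = 5.36 V ≥ V_ov = 1.04 V, the device is in saturation.
I_D = ½ k_p V_ov² = 0.5 × 3.77 × 1.04² = 2.04 mA.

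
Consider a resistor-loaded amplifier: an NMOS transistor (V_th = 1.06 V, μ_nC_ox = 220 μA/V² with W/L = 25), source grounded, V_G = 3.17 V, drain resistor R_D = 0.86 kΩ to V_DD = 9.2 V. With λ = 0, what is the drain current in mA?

I_D = 9.42 mA

V_GS = V_G = 3.17 V, so V_ov = 3.17 − 1.06 = 2.11 V.
k_n = μ_nC_ox · (W/L) = 5.5 mA/V².
Assume saturation: I_D = ½ k_n V_ov² = 0.5 × 5.5 × 2.11² = 12.2 mA, giving V_DS = V_DD − I_D R_D = 9.2 − 12.2 × 0.86 = -1.33 V.
But -1.33 V < V_ov = 2.11 V, so the device is actually in triode.
In triode I_D = k_n[V_ov V_DS − ½ V_DS²] and I_D = (V_DD − V_DS)/R_D. Equating: 2.36 V_DS² − 10.98 V_DS + 9.2 = 0, giving V_DS = 1.1 V (the root below V_ov).
I_D = (9.2 − 1.1) / 0.86 = 9.42 mA.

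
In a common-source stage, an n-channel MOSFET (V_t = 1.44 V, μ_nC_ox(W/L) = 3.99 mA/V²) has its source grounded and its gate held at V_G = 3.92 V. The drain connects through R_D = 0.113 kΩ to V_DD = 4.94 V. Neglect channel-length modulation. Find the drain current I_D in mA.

V_GS = V_G = 3.92 V, so V_ov = 3.92 − 1.44 = 2.48 V.
Assume saturation: I_D = ½ k_n V_ov² = 0.5 × 3.99 × 2.48² = 12.3 mA, giving V_DS = V_DD − I_D R_D = 4.94 − 12.3 × 0.113 = 3.55 V.
V_DS = 3.55 V ≥ V_ov = 2.48 V, confirming saturation.

I_D = 12.3 mA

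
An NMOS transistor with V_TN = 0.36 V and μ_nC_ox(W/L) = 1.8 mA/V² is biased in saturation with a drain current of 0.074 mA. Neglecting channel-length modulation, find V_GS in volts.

V_GS = 0.647 V

In saturation I_D = ½ k_n (V_GS − V_TN)², so V_GS − V_TN = √(2 I_D / k_n) = √(2 × 0.074 / 1.8) = 0.287 V.
V_GS = 0.36 + 0.287 = 0.647 V.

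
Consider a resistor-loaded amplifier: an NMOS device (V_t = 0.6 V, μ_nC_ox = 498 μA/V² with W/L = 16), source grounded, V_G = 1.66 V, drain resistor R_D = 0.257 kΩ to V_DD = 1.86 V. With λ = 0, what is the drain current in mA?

V_GS = V_G = 1.66 V, so V_ov = 1.66 − 0.6 = 1.06 V.
k_n = μ_nC_ox · (W/L) = 7.968 mA/V².
Assume saturation: I_D = ½ k_n V_ov² = 0.5 × 7.968 × 1.06² = 4.48 mA, giving V_DS = V_DD − I_D R_D = 1.86 − 4.48 × 0.257 = 0.71 V.
But 0.71 V < V_ov = 1.06 V, so the device is actually in triode.
In triode I_D = k_n[V_ov V_DS − ½ V_DS²] and I_D = (V_DD − V_DS)/R_D. Equating: 1.02 V_DS² − 3.171 V_DS + 1.86 = 0, giving V_DS = 0.786 V (the root below V_ov).
I_D = (1.86 − 0.786) / 0.257 = 4.18 mA.

I_D = 4.18 mA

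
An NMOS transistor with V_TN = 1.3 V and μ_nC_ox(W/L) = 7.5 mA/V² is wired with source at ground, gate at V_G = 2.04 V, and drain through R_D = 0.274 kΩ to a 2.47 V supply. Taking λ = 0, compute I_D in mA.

I_D = 2.05 mA

V_GS = V_G = 2.04 V, so V_ov = 2.04 − 1.3 = 0.74 V.
Assume saturation: I_D = ½ k_n V_ov² = 0.5 × 7.5 × 0.74² = 2.05 mA, giving V_DS = V_DD − I_D R_D = 2.47 − 2.05 × 0.274 = 1.91 V.
V_DS = 1.91 V ≥ V_ov = 0.74 V, confirming saturation.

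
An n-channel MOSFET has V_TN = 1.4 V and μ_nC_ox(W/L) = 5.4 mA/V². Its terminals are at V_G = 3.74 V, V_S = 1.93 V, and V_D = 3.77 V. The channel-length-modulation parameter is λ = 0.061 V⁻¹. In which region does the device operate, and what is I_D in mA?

Saturation; I_D = 0.505 mA

V_GS = V_G − V_S = 3.74 − 1.93 = 1.81 V; V_DS = V_D − V_S = 3.77 − 1.93 = 1.84 V.
V_ov = V_GS − V_TN = 1.81 − 1.4 = 0.41 V.
Since V_DS = 1.84 V ≥ V_ov = 0.41 V, the device is in saturation.
I_D = ½ k_n V_ov² (1 + λ V_DS) = 0.5 × 5.4 × 0.41² × (1 + 0.061 × 1.84) = 0.505 mA.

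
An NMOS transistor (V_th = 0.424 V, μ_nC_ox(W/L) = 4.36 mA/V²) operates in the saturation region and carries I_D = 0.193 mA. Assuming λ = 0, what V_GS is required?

In saturation I_D = ½ k_n (V_GS − V_th)², so V_GS − V_th = √(2 I_D / k_n) = √(2 × 0.193 / 4.36) = 0.298 V.
V_GS = 0.424 + 0.298 = 0.722 V.

V_GS = 0.722 V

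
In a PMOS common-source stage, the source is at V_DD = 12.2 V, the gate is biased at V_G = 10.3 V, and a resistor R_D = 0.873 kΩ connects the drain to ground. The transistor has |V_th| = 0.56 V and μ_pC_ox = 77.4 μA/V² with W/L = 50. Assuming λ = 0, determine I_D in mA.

I_D = 3.47 mA

V_SG = V_DD − V_G = 12.2 − 10.3 = 1.9 V, so V_ov = 1.9 − 0.56 = 1.34 V.
k_p = μ_pC_ox · (W/L) = 3.87 mA/V².
Assume saturation: I_D = ½ k_p V_ov² = 0.5 × 3.87 × 1.34² = 3.47 mA, giving V_SD = V_DD − I_D R_D = 12.2 − 3.47 × 0.873 = 9.17 V.
V_SD = 9.17 V ≥ V_ov = 1.34 V, confirming saturation.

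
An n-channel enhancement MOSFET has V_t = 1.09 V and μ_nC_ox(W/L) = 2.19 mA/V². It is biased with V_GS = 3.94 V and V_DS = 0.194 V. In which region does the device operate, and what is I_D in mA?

Triode; I_D = 1.17 mA

V_ov = V_GS − V_t = 3.94 − 1.09 = 2.85 V.
Since V_DS = 0.194 V < V_ov = 2.85 V, the device is in the triode region.
I_D = k_n [V_ov · V_DS − ½ V_DS²] = 2.19 × [2.85 × 0.194 − 0.5 × 0.194²] = 1.17 mA.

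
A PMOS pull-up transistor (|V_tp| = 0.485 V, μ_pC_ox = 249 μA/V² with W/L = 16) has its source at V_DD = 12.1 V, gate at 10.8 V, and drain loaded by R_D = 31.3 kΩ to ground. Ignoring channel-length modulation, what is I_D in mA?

V_SG = V_DD − V_G = 12.1 − 10.8 = 1.3 V, so V_ov = 1.3 − 0.485 = 0.815 V.
k_p = μ_pC_ox · (W/L) = 3.984 mA/V².
Assume saturation: I_D = ½ k_p V_ov² = 0.5 × 3.984 × 0.815² = 1.32 mA, giving V_SD = V_DD − I_D R_D = 12.1 − 1.32 × 31.3 = -29.3 V.
But -29.3 V < V_ov = 0.815 V, so the device is actually in triode.
In triode I_D = k_p[V_ov V_SD − ½ V_SD²] and I_D = (V_DD − V_SD)/R_D. Equating: 62.3 V_SD² − 102.6 V_SD + 12.1 = 0, giving V_SD = 0.128 V (the root below V_ov).
I_D = (12.1 − 0.128) / 31.3 = 0.382 mA.

I_D = 0.382 mA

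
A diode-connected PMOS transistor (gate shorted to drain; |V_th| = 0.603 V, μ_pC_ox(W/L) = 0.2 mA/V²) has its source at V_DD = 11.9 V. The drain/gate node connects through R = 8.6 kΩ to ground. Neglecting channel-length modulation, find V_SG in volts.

V_SG = 3.69 V

With gate tied to drain, V_SG = V_SD ≥ V_SG − |V_th|, so the device is in saturation.
KCL at the drain: ½ k_p (V_SG − |V_th|)² = (V_DD − V_SG)/R.
Let x = V_SG − 0.603. Then 0.86 x² + x − 11.3 = 0, giving x = 3.09 V (positive root), so V_SG = 3.69 V.
I_D = (V_DD − V_SG)/R = (11.9 − 3.69) / 8.6 = 0.954 mA.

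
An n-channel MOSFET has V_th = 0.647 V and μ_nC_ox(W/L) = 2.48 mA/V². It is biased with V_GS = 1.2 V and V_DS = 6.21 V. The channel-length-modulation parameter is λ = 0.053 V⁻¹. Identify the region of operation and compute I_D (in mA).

V_ov = V_GS − V_th = 1.2 − 0.647 = 0.553 V.
Since V_DS = 6.21 V ≥ V_ov = 0.553 V, the device is in saturation.
I_D = ½ k_n V_ov² (1 + λ V_DS) = 0.5 × 2.48 × 0.553² × (1 + 0.053 × 6.21) = 0.504 mA.

Saturation; I_D = 0.504 mA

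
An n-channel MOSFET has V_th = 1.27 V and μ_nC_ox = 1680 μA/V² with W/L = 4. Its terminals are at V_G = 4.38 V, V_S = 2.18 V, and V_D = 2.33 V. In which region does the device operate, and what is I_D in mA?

V_GS = V_G − V_S = 4.38 − 2.18 = 2.2 V; V_DS = V_D − V_S = 2.33 − 2.18 = 0.15 V.
k_n = μ_nC_ox · (W/L) = 6.72 mA/V².
V_ov = V_GS − V_th = 2.2 − 1.27 = 0.93 V.
Since V_DS = 0.15 V < V_ov = 0.93 V, the device is in the triode region.
I_D = k_n [V_ov · V_DS − ½ V_DS²] = 6.72 × [0.93 × 0.15 − 0.5 × 0.15²] = 0.862 mA.

Triode; I_D = 0.862 mA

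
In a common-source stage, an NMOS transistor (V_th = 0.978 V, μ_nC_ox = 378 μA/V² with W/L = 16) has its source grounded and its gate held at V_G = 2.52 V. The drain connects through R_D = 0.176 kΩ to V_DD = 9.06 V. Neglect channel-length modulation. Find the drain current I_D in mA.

V_GS = V_G = 2.52 V, so V_ov = 2.52 − 0.978 = 1.54 V.
k_n = μ_nC_ox · (W/L) = 6.048 mA/V².
Assume saturation: I_D = ½ k_n V_ov² = 0.5 × 6.048 × 1.54² = 7.19 mA, giving V_DS = V_DD − I_D R_D = 9.06 − 7.19 × 0.176 = 7.79 V.
V_DS = 7.79 V ≥ V_ov = 1.54 V, confirming saturation.

I_D = 7.19 mA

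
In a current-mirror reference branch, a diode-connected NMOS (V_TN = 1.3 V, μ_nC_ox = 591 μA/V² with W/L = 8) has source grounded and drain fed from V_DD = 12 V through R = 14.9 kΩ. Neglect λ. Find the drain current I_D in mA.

With gate tied to drain, V_GS = V_DS ≥ V_GS − V_TN, so the device is in saturation.
k_n = μ_nC_ox · (W/L) = 4.728 mA/V².
KCL at the drain: ½ k_n (V_GS − V_TN)² = (V_DD − V_GS)/R.
Let x = V_GS − 1.3. Then 35.2 x² + x − 10.7 = 0, giving x = 0.537 V (positive root), so V_GS = 1.84 V.
I_D = (V_DD − V_GS)/R = (12 − 1.84) / 14.9 = 0.682 mA.

I_D = 0.682 mA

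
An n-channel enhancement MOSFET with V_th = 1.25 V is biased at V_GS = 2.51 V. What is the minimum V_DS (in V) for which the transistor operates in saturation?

The boundary between triode and saturation is V_DS = V_GS − V_th = V_ov.
V_ov = 2.51 − 1.25 = 1.26 V.

V_DS,sat = 1.26 V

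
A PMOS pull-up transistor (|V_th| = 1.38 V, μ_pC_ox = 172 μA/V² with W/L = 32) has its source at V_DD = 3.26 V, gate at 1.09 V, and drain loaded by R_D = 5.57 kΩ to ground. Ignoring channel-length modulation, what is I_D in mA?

I_D = 0.560 mA

V_SG = V_DD − V_G = 3.26 − 1.09 = 2.17 V, so V_ov = 2.17 − 1.38 = 0.79 V.
k_p = μ_pC_ox · (W/L) = 5.504 mA/V².
Assume saturation: I_D = ½ k_p V_ov² = 0.5 × 5.504 × 0.79² = 1.72 mA, giving V_SD = V_DD − I_D R_D = 3.26 − 1.72 × 5.57 = -6.31 V.
But -6.31 V < V_ov = 0.79 V, so the device is actually in triode.
In triode I_D = k_p[V_ov V_SD − ½ V_SD²] and I_D = (V_DD − V_SD)/R_D. Equating: 15.3 V_SD² − 25.22 V_SD + 3.26 = 0, giving V_SD = 0.141 V (the root below V_ov).
I_D = (3.26 − 0.141) / 5.57 = 0.56 mA.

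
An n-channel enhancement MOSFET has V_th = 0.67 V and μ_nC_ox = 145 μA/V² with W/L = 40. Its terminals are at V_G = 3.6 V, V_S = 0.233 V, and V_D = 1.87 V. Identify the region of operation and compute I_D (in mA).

Triode; I_D = 17.8 mA

V_GS = V_G − V_S = 3.6 − 0.233 = 3.37 V; V_DS = V_D − V_S = 1.87 − 0.233 = 1.64 V.
k_n = μ_nC_ox · (W/L) = 5.8 mA/V².
V_ov = V_GS − V_th = 3.37 − 0.67 = 2.7 V.
Since V_DS = 1.64 V < V_ov = 2.7 V, the device is in the triode region.
I_D = k_n [V_ov · V_DS − ½ V_DS²] = 5.8 × [2.7 × 1.64 − 0.5 × 1.64²] = 17.8 mA.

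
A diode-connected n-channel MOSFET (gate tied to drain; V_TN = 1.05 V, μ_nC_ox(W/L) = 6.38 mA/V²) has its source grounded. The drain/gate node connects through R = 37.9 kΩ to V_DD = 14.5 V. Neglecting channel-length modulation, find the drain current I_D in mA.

With gate tied to drain, V_GS = V_DS ≥ V_GS − V_TN, so the device is in saturation.
KCL at the drain: ½ k_n (V_GS − V_TN)² = (V_DD − V_GS)/R.
Let x = V_GS − 1.05. Then 121 x² + x − 13.45 = 0, giving x = 0.329 V (positive root), so V_GS = 1.38 V.
I_D = (V_DD − V_GS)/R = (14.5 − 1.38) / 37.9 = 0.346 mA.

I_D = 0.346 mA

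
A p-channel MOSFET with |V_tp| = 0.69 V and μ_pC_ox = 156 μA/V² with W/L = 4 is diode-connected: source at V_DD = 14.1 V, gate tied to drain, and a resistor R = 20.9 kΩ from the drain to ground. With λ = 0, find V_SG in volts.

V_SG = 2.05 V

With gate tied to drain, V_SG = V_SD ≥ V_SG − |V_tp|, so the device is in saturation.
k_p = μ_pC_ox · (W/L) = 0.624 mA/V².
KCL at the drain: ½ k_p (V_SG − |V_tp|)² = (V_DD − V_SG)/R.
Let x = V_SG − 0.69. Then 6.52 x² + x − 13.41 = 0, giving x = 1.36 V (positive root), so V_SG = 2.05 V.
I_D = (V_DD − V_SG)/R = (14.1 − 2.05) / 20.9 = 0.577 mA.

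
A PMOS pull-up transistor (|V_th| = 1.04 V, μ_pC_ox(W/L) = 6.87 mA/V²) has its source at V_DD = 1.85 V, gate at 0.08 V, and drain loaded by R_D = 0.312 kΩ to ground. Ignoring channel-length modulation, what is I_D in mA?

I_D = 1.83 mA

V_SG = V_DD − V_G = 1.85 − 0.08 = 1.77 V, so V_ov = 1.77 − 1.04 = 0.73 V.
Assume saturation: I_D = ½ k_p V_ov² = 0.5 × 6.87 × 0.73² = 1.83 mA, giving V_SD = V_DD − I_D R_D = 1.85 − 1.83 × 0.312 = 1.28 V.
V_SD = 1.28 V ≥ V_ov = 0.73 V, confirming saturation.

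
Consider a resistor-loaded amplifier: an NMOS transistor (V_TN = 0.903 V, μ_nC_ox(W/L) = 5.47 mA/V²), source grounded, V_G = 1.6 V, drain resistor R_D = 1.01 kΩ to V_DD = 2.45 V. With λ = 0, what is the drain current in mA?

V_GS = V_G = 1.6 V, so V_ov = 1.6 − 0.903 = 0.697 V.
Assume saturation: I_D = ½ k_n V_ov² = 0.5 × 5.47 × 0.697² = 1.33 mA, giving V_DS = V_DD − I_D R_D = 2.45 − 1.33 × 1.01 = 1.11 V.
V_DS = 1.11 V ≥ V_ov = 0.697 V, confirming saturation.

I_D = 1.33 mA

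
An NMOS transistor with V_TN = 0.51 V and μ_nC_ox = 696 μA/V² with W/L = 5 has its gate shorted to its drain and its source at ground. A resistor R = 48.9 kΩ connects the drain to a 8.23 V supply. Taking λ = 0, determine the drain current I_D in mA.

I_D = 0.152 mA

With gate tied to drain, V_GS = V_DS ≥ V_GS − V_TN, so the device is in saturation.
k_n = μ_nC_ox · (W/L) = 3.48 mA/V².
KCL at the drain: ½ k_n (V_GS − V_TN)² = (V_DD − V_GS)/R.
Let x = V_GS − 0.51. Then 85.1 x² + x − 7.72 = 0, giving x = 0.295 V (positive root), so V_GS = 0.805 V.
I_D = (V_DD − V_GS)/R = (8.23 − 0.805) / 48.9 = 0.152 mA.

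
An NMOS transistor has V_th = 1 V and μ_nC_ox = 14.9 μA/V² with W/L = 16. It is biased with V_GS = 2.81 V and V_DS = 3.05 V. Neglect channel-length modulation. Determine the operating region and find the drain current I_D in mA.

Saturation; I_D = 0.391 mA

k_n = μ_nC_ox · (W/L) = 0.2384 mA/V².
V_ov = V_GS − V_th = 2.81 − 1 = 1.81 V.
Since V_DS = 3.05 V ≥ V_ov = 1.81 V, the device is in saturation.
I_D = ½ k_n V_ov² = 0.5 × 0.2384 × 1.81² = 0.391 mA.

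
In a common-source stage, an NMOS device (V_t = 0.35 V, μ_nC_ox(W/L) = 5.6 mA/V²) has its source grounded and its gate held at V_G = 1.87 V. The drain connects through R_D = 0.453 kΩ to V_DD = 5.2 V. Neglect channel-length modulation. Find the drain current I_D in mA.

I_D = 6.47 mA

V_GS = V_G = 1.87 V, so V_ov = 1.87 − 0.35 = 1.52 V.
Assume saturation: I_D = ½ k_n V_ov² = 0.5 × 5.6 × 1.52² = 6.47 mA, giving V_DS = V_DD − I_D R_D = 5.2 − 6.47 × 0.453 = 2.27 V.
V_DS = 2.27 V ≥ V_ov = 1.52 V, confirming saturation.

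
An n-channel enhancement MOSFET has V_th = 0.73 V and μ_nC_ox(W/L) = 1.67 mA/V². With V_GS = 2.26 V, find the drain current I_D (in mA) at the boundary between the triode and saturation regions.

At the boundary V_DS = V_ov = V_GS − V_th = 2.26 − 0.73 = 1.53 V.
I_D = ½ k_n V_ov² = 0.5 × 1.67 × 1.53² = 1.95 mA.

I_D = 1.95 mA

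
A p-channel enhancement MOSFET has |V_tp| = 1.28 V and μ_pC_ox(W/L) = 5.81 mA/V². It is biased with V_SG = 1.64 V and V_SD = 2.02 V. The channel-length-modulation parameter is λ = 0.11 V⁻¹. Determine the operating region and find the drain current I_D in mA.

Saturation; I_D = 0.460 mA

V_ov = V_SG − |V_tp| = 1.64 − 1.28 = 0.36 V.
Since V_SD = 2.02 V ≥ V_ov = 0.36 V, the device is in saturation.
I_D = ½ k_p V_ov² (1 + λ V_SD) = 0.5 × 5.81 × 0.36² × (1 + 0.11 × 2.02) = 0.46 mA.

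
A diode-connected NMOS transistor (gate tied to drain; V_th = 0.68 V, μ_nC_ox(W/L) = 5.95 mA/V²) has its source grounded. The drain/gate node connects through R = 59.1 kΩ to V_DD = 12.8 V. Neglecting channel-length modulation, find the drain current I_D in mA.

I_D = 0.201 mA

With gate tied to drain, V_GS = V_DS ≥ V_GS − V_th, so the device is in saturation.
KCL at the drain: ½ k_n (V_GS − V_th)² = (V_DD − V_GS)/R.
Let x = V_GS − 0.68. Then 176 x² + x − 12.12 = 0, giving x = 0.26 V (positive root), so V_GS = 0.94 V.
I_D = (V_DD − V_GS)/R = (12.8 − 0.94) / 59.1 = 0.201 mA.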